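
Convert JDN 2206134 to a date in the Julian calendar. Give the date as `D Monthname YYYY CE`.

JDN 2206134 is 2 February 1328 in the proleptic Gregorian calendar.
In the Julian calendar that day is 25 January 1328 CE.

25 January 1328 CE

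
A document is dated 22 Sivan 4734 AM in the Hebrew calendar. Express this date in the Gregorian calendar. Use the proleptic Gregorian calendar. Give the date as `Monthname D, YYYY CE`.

June 19, 974 CE

Both dates share Julian Day Number 2076976; in the Gregorian calendar that is 19 June 974 CE.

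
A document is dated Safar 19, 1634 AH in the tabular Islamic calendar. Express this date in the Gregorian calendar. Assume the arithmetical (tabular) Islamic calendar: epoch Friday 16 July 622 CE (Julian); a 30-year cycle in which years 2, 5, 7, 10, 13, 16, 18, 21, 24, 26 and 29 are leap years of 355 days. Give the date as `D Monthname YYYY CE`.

Both dates share Julian Day Number 2527169; in the Gregorian calendar that is 20 January 2207 CE.

20 January 2207 CE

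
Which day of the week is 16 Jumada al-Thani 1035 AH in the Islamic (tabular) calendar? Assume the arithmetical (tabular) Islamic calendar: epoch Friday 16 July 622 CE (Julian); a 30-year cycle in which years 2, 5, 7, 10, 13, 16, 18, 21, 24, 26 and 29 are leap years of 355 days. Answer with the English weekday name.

In the Gregorian calendar this is 15 March 1626 (JDN 2315018).
JDN 2315018 mod 7 = 6, and JDN 0 was a Monday, so this is a Sunday.

Sunday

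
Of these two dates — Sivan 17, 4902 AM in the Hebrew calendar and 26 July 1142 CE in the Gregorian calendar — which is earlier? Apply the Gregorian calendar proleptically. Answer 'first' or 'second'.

Converting both to JDN: 2138336 vs 2138373; the smaller is the first.

first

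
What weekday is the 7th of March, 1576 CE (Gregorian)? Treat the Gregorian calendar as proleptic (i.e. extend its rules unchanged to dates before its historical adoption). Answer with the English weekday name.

Since JDN mod 7 = 6 (0 = Monday), the day is Sunday.

Sunday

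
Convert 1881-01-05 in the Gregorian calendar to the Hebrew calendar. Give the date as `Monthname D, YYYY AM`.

Shevat 5, 5641 AM

Both dates share Julian Day Number 2408086; in the Hebrew calendar that is 5 Shevat 5641 AM.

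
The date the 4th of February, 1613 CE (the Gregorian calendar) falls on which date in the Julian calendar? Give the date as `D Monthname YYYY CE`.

For dates in this range the Gregorian date is 10 days ahead of the Julian.
4 February 1613 Gregorian − 10 days → 25 January 1613 Julian.

25 January 1613 CE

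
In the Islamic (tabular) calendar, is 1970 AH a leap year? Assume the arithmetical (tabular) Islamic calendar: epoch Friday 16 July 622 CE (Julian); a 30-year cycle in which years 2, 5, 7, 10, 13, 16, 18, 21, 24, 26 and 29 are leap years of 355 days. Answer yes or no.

no

Year 1970 AH is year 20 of its 30-year cycle; leap positions are 2, 5, 7, 10, 13, 16, 18, 21, 24, 26, 29, so it is a common year (354 days).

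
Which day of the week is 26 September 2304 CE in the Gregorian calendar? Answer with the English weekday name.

Since JDN mod 7 = 0 (0 = Monday), the day is Monday.

Monday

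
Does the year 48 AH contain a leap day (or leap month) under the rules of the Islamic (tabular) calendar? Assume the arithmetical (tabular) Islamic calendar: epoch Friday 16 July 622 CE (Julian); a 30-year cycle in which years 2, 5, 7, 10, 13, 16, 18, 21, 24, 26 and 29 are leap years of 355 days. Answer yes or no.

Year 48 AH is year 18 of its 30-year cycle; leap positions are 2, 5, 7, 10, 13, 16, 18, 21, 24, 26, 29, so it is a leap year (355 days).

yes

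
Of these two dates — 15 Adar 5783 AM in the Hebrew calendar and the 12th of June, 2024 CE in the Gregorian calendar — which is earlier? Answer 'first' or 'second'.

The two dates have Julian Day Numbers 2460012 and 2460474 respectively.
Since 2460012 < 2460474, the first date comes first.

first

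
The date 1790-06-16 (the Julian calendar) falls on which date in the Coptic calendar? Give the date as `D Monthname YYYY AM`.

22 Paoni 1506 AM

Both dates share Julian Day Number 2375022; in the Coptic calendar that is 22 Paoni 1506 AM.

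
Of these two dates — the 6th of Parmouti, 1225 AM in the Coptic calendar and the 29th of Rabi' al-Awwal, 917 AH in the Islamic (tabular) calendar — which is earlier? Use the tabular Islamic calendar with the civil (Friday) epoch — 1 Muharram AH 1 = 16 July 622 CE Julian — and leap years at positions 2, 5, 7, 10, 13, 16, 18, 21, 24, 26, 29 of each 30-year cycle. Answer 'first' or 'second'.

first

First date → JDN 2272311; second date → JDN 2273127.
JDN 2272311 < JDN 2273127, so the first date is earlier.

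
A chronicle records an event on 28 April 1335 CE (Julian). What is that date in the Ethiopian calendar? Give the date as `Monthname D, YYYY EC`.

The source date corresponds to 6 May 1335 in the proleptic Gregorian calendar (JDN 2208784).
That day falls on 3 Ginbot 1327 EC in the Ethiopian calendar.

Ginbot 3, 1327 EC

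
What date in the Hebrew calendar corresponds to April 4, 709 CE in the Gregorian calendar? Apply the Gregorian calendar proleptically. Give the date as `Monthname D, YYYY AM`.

Both dates share Julian Day Number 1980110; in the Hebrew calendar that is 16 Nisan 4469 AM.

Nisan 16, 4469 AM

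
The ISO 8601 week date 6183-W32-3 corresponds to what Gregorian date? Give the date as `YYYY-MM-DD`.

6183-08-06

ISO week 1 of 6183 is the week containing the first Thursday of 6183.
Week 32, day 3 (Wednesday) lands on 6183-08-06.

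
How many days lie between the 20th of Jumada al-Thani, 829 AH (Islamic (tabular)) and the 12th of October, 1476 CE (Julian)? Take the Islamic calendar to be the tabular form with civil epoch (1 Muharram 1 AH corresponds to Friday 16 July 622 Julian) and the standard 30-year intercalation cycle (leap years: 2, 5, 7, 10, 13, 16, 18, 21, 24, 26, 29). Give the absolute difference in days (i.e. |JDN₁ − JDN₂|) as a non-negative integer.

JDN of the first date = 2242023.
JDN of the second date = 2260452.
|2260452 − 2242023| = 18429.

18429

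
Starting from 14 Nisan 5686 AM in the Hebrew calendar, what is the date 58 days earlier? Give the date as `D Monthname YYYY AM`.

15 Shevat 5686 AM

JDN of 14 Nisan 5686 AM = 2424604.
2424604 − 58 = 2424546.
JDN 2424546 in the Hebrew calendar is 15 Shevat 5686 AM.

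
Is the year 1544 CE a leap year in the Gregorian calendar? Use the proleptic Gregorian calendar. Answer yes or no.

yes

1544 is divisible by 4 and not by 100, so it is a leap year.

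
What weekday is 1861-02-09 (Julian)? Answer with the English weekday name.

Thursday

Equivalently 21 February 1861 Gregorian, JDN 2400828.
Since JDN mod 7 = 3 (0 = Monday), the day is Thursday.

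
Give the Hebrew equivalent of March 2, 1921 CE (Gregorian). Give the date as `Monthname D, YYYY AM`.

Adar I 22, 5681 AM

Julian Day Number of the source date = 2422751.
Converting JDN 2422751 to the Hebrew calendar gives 22 Adar I 5681 AM.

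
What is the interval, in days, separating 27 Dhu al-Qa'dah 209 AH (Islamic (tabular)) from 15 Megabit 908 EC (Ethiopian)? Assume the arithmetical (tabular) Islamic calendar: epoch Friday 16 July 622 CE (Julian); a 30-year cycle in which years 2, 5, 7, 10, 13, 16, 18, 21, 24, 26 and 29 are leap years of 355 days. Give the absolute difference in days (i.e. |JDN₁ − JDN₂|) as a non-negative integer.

33228

First date → JDN 2022469; second date → JDN 2055697.
The interval is |2022469 − 2055697| = 33228 days.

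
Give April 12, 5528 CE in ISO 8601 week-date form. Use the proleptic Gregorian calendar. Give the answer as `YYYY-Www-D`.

The weekday is Thursday (ISO weekday 4).
That Thursday belongs to ISO week 15 of ISO year 5528.

5528-W15-4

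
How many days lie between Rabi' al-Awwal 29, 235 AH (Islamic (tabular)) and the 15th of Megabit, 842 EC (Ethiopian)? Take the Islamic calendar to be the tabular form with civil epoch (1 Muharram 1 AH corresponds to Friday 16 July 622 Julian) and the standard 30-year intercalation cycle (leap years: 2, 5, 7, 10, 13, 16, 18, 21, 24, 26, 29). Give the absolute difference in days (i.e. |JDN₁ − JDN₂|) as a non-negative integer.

First date → JDN 2031449; second date → JDN 2031590.
The interval is |2031449 − 2031590| = 141 days.

141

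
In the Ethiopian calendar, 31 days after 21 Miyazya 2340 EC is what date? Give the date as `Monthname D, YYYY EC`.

Ginbot 22, 2340 EC

The starting date is JDN 2578771; 2578771 + 31 = 2578802.
JDN 2578802 corresponds to Ginbot 22, 2340 EC.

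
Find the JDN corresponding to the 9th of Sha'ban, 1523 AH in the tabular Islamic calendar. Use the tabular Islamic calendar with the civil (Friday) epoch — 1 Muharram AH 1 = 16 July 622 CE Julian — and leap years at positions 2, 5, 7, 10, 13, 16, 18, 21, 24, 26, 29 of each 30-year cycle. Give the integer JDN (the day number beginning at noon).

In the Gregorian calendar the same day is 24 October 2099.
JDN 2451545 is 1 January 2000 CE (Gregorian); the target day is +36456 days from there, so JDN = 2488001.

2488001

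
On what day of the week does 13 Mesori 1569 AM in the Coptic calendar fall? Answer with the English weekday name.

Thursday

This is JDN 2398084 (18 August 1853 Gregorian).
JDN 2398084 mod 7 = 3, and JDN 0 was a Monday, so this is a Thursday.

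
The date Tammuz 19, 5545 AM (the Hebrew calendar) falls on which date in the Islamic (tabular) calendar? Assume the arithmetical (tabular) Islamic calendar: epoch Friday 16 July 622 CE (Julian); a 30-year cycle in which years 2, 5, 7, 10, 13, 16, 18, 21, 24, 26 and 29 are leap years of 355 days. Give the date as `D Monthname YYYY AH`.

The source date corresponds to 27 June 1785 in the Gregorian calendar (JDN 2373196).
That day falls on 19 Sha'ban 1199 AH in the tabular Islamic calendar.

19 Sha'ban 1199 AH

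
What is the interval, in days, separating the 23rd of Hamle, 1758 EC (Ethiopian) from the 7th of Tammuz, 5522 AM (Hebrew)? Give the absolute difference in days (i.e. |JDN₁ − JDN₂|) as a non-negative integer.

1491

First date → JDN 2366287; second date → JDN 2364796.
The interval is |2366287 − 2364796| = 1491 days.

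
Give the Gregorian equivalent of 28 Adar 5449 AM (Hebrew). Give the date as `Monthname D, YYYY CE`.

March 20, 1689 CE

Julian Day Number of the source date = 2338034.
Converting JDN 2338034 to the Gregorian calendar gives 20 March 1689 CE.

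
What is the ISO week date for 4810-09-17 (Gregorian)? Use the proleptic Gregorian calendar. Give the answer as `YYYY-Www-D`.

The weekday is Friday (ISO weekday 5).
That Friday belongs to ISO week 37 of ISO year 4810.

4810-W37-5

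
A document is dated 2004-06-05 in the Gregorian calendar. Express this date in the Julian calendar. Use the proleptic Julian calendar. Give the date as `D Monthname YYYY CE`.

The Julian–Gregorian offset here is 13 days (Julian trailing).
5 June 2004 Gregorian − 13 days → 23 May 2004 Julian.

23 May 2004 CE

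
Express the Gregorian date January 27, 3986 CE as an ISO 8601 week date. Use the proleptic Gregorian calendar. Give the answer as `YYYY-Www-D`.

3986-W05-1

The weekday is Monday (ISO weekday 1).
That Monday belongs to ISO week 5 of ISO year 3986.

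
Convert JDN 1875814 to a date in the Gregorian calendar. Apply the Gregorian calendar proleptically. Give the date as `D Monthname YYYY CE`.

14 September 423 CE

Counting from JDN 2299161 = 15 Oct 1582 gives an offset of -423347 days.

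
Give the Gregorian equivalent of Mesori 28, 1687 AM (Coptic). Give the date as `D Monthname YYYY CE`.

Julian Day Number of the source date = 2441198.
Converting JDN 2441198 to the Gregorian calendar gives 3 September 1971 CE.

3 September 1971 CE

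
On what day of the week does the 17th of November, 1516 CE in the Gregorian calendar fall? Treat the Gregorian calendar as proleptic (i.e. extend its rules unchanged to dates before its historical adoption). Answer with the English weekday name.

Since JDN mod 7 = 4 (0 = Monday), the day is Friday.

Friday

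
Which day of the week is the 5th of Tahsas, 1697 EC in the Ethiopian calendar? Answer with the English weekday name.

Friday

Equivalently 12 December 1704 Gregorian, JDN 2343779.
Since JDN mod 7 = 4 (0 = Monday), the day is Friday.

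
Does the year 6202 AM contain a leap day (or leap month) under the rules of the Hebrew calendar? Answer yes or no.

yes

Hebrew year 6202 is year 8 of its 19-year Metonic cycle; leap years are at positions 3, 6, 8, 11, 14, 17, 19, so it is a leap year (13 months).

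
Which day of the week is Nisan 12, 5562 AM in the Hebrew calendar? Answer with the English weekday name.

This is JDN 2379330 (14 April 1802 Gregorian).
JDN 2379330 mod 7 = 2, and JDN 0 was a Monday, so this is a Wednesday.

Wednesday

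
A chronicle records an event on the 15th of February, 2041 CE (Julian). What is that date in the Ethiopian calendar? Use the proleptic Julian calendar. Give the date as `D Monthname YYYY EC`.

The source date corresponds to 28 February 2041 in the Gregorian calendar (JDN 2466579).
That day falls on 21 Yekatit 2033 EC in the Ethiopian calendar.

21 Yekatit 2033 EC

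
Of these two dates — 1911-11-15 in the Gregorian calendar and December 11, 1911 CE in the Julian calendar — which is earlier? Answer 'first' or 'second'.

Converting both to JDN: 2419356 vs 2419395; the smaller is the first.

first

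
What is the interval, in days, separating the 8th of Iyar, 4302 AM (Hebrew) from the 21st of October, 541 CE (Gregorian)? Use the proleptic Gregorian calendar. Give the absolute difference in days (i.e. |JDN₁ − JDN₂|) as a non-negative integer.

201

JDN of the first date = 1919151.
JDN of the second date = 1918950.
|1918950 − 1919151| = 201.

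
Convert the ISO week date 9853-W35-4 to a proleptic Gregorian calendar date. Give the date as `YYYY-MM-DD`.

ISO week 1 of 9853 is the week containing the first Thursday of 9853.
Week 35, day 4 (Thursday) lands on 9853-09-01.

9853-09-01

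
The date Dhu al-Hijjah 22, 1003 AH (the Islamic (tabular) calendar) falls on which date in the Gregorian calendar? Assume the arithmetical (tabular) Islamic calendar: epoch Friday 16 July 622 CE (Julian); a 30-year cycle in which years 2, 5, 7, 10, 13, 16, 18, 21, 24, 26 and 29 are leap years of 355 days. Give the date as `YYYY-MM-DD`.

1595-08-28

Both dates share Julian Day Number 2303861; in the Gregorian calendar that is 28 August 1595 CE.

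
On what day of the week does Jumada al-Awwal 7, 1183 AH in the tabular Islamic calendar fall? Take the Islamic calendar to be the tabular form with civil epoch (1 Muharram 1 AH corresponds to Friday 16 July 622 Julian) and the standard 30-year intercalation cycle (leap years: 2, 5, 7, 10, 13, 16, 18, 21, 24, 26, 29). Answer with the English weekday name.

Friday

In the Gregorian calendar this is 8 September 1769 (JDN 2367425).
JDN 2367425 mod 7 = 4, and JDN 0 was a Monday, so this is a Friday.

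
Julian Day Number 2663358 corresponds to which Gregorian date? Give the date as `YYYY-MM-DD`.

2579-12-04

Counting from JDN 2299161 = 15 Oct 1582 gives an offset of 364197 days.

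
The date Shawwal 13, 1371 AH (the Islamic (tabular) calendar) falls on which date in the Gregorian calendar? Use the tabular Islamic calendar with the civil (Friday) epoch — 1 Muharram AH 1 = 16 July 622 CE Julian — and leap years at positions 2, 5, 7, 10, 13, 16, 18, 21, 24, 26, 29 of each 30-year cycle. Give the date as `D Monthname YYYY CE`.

Julian Day Number of the source date = 2434200.
Converting JDN 2434200 to the Gregorian calendar gives 6 July 1952 CE.

6 July 1952 CE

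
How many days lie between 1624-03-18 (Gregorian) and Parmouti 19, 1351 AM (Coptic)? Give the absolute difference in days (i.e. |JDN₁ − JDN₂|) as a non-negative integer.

4054

JDN of the first date = 2314291.
JDN of the second date = 2318345.
|2318345 − 2314291| = 4054.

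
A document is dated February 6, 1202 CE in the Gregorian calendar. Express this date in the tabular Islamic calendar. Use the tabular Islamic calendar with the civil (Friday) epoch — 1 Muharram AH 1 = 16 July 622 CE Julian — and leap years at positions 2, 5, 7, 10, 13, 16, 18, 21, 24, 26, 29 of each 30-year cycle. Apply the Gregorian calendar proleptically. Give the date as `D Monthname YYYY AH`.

Julian Day Number of the source date = 2160118.
Converting JDN 2160118 to the tabular Islamic calendar gives 4 Jumada al-Awwal 598 AH.

4 Jumada al-Awwal 598 AH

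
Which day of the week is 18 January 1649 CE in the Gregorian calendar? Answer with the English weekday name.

Monday

JDN 2323363 mod 7 = 0, and JDN 0 was a Monday, so this is a Monday.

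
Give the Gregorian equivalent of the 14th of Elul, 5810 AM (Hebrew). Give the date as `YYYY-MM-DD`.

2050-09-01

Both dates share Julian Day Number 2470051; in the Gregorian calendar that is 1 September 2050 CE.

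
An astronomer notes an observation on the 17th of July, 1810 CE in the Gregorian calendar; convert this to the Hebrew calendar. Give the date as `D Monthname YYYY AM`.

15 Tammuz 5570 AM

Both dates share Julian Day Number 2382346; in the Hebrew calendar that is 15 Tammuz 5570 AM.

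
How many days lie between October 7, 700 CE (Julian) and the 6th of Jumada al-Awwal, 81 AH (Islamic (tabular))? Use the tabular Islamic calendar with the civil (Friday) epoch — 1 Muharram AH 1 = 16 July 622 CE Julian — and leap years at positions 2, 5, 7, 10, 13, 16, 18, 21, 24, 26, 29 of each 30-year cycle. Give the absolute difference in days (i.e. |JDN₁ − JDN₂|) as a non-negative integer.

101

JDN of the first date = 1977013.
JDN of the second date = 1976912.
|1976912 − 1977013| = 101.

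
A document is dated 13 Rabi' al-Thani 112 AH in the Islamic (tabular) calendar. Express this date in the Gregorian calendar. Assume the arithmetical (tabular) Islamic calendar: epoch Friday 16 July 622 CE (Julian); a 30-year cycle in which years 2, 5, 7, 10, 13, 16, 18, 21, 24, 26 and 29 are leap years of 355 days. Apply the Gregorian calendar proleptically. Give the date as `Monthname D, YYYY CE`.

Both dates share Julian Day Number 1987876; in the Gregorian calendar that is 9 July 730 CE.

July 9, 730 CE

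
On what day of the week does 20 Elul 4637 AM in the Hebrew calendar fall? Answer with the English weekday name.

Monday

This is JDN 2041627 (6 September 877 Gregorian).
JDN 2041627 mod 7 = 0, and JDN 0 was a Monday, so this is a Monday.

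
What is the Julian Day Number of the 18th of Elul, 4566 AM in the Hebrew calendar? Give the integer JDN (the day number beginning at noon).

2015697

Equivalently 9 September 806 (proleptic Gregorian).
JDN 2451545 is 1 January 2000 CE (Gregorian); the target day is −435848 days from there, so JDN = 2015697.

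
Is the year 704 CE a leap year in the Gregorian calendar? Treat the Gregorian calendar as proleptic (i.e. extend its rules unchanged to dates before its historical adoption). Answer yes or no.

yes

704 is divisible by 4 and not by 100, so it is a leap year.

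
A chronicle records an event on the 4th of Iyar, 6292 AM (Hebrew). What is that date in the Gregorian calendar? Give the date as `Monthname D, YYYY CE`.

May 11, 2532 CE

Julian Day Number of the source date = 2645985.
Converting JDN 2645985 to the Gregorian calendar gives 11 May 2532 CE.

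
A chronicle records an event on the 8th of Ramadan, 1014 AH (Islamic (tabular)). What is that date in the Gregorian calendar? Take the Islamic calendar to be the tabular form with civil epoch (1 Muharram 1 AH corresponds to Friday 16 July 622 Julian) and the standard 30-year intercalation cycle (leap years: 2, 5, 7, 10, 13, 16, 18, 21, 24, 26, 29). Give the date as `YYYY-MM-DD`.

Julian Day Number of the source date = 2307656.
Converting JDN 2307656 to the Gregorian calendar gives 17 January 1606 CE.

1606-01-17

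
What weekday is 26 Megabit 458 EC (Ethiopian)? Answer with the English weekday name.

This is JDN 1891345 (23 March 466 Gregorian).
JDN 1891345 mod 7 = 1, and JDN 0 was a Monday, so this is a Tuesday.

Tuesday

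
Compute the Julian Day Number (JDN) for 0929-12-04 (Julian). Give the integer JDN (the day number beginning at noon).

2060713

Equivalently 9 December 929 (proleptic Gregorian).
JDN 2451545 is 1 January 2000 CE (Gregorian); the target day is −390832 days from there, so JDN = 2060713.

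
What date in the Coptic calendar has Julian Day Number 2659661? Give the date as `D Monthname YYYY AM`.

JDN 2659661 is 20 October 2569 in the Gregorian calendar.
In the Coptic calendar that day is 6 Paopi 2286 AM.

6 Paopi 2286 AM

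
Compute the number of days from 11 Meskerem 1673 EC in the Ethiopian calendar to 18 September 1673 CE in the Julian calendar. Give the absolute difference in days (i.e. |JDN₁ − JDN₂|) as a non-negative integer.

2547

JDN of the first date = 2334929.
JDN of the second date = 2332382.
|2332382 − 2334929| = 2547.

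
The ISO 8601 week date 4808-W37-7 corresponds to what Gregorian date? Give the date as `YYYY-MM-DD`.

ISO week 1 of 4808 is the week containing the first Thursday of 4808.
Week 37, day 7 (Sunday) lands on 4808-09-14.

4808-09-14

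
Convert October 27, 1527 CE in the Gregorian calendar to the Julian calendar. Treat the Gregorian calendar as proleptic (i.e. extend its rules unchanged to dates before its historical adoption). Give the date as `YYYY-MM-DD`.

1527-10-17

For dates in this range the Gregorian date is 10 days ahead of the Julian.
27 October 1527 Gregorian − 10 days → 17 October 1527 Julian.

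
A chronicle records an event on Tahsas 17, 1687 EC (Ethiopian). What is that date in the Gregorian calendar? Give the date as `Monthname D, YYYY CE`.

Both dates share Julian Day Number 2340138; in the Gregorian calendar that is 23 December 1694 CE.

December 23, 1694 CE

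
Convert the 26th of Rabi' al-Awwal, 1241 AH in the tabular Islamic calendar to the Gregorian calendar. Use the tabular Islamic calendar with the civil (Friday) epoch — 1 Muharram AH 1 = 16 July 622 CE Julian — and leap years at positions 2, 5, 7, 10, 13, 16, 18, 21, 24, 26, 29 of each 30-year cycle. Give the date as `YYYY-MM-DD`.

Julian Day Number of the source date = 2387939.
Converting JDN 2387939 to the Gregorian calendar gives 8 November 1825 CE.

1825-11-08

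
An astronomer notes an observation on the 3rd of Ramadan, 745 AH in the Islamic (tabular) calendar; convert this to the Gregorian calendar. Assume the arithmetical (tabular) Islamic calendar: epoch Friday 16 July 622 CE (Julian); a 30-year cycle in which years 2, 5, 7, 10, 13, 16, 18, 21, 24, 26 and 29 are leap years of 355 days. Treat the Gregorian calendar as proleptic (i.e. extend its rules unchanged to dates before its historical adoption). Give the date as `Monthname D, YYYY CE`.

Julian Day Number of the source date = 2212327.
Converting JDN 2212327 to the Gregorian calendar gives 16 January 1345 CE.

January 16, 1345 CE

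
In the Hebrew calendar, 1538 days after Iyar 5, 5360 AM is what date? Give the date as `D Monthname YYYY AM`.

Counting 1538 days forward from JDN 2305557 reaches JDN 2307095, which is 7 Tammuz 5364 AM.

7 Tammuz 5364 AM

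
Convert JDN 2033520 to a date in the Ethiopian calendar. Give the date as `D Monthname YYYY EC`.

The proleptic Gregorian equivalent of JDN 2033520 is 27 June 855.
In the Ethiopian calendar that day is 29 Sene 847 EC.

29 Sene 847 EC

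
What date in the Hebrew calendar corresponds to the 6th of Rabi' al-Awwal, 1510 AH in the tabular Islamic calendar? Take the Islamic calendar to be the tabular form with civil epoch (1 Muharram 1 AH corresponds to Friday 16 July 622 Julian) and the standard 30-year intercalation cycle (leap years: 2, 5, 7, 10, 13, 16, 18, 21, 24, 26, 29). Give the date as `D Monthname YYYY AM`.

6 Cheshvan 5847 AM

Both dates share Julian Day Number 2483243; in the Hebrew calendar that is 6 Cheshvan 5847 AM.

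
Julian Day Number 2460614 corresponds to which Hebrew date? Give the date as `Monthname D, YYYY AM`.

JDN 2460614 is 30 October 2024 in the Gregorian calendar.
In the Hebrew calendar that day is Tishrei 28, 5785 AM.

Tishrei 28, 5785 AM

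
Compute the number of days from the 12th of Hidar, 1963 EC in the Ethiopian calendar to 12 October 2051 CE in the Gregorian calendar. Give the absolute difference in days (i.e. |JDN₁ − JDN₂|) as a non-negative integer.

29545

JDN of the first date = 2440912.
JDN of the second date = 2470457.
|2470457 − 2440912| = 29545.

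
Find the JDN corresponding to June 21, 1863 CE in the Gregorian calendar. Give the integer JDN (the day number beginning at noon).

2401678

JDN 2451545 is 1 January 2000 CE (Gregorian); the target day is −49867 days from there, so JDN = 2401678.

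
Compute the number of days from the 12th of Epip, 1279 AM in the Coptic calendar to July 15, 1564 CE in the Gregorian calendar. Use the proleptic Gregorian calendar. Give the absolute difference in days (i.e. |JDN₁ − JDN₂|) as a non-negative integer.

JDN of the first date = 2292130.
JDN of the second date = 2292495.
|2292495 − 2292130| = 365.

365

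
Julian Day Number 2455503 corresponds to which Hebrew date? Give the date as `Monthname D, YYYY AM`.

JDN 2455503 is 2 November 2010 in the Gregorian calendar.
In the Hebrew calendar that day is Cheshvan 25, 5771 AM.

Cheshvan 25, 5771 AM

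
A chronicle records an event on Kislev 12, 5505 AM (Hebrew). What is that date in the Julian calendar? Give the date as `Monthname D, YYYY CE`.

November 6, 1744 CE

Both dates share Julian Day Number 2358364; in the Julian calendar that is 6 November 1744 CE.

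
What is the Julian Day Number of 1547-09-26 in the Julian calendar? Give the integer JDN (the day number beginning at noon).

In the proleptic Gregorian calendar the same day is 6 October 1547.
JDN 2451545 is 1 January 2000 CE (Gregorian); the target day is −165177 days from there, so JDN = 2286368.

2286368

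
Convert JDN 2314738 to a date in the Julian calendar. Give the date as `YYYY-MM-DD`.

1625-05-29

The Gregorian equivalent of JDN 2314738 is 8 June 1625.
In the Julian calendar that day is 1625-05-29.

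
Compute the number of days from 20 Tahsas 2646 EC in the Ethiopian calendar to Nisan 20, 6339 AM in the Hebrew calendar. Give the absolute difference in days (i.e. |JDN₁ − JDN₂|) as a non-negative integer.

JDN of the first date = 2690416.
JDN of the second date = 2663128.
|2663128 − 2690416| = 27288.

27288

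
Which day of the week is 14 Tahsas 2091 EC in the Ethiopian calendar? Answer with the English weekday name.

Tuesday

This is JDN 2487696 (23 December 2098 Gregorian).
JDN 2487696 mod 7 = 1, and JDN 0 was a Monday, so this is a Tuesday.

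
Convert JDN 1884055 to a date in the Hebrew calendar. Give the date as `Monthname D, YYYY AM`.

JDN 1884055 is 7 April 446 in the proleptic Gregorian calendar.
In the Hebrew calendar that day is Nisan 24, 4206 AM.

Nisan 24, 4206 AM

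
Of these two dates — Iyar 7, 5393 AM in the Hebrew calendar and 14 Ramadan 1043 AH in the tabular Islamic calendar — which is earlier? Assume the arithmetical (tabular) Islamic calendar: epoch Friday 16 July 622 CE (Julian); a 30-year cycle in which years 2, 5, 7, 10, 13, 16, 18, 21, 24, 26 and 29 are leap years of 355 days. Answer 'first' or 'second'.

The two dates have Julian Day Numbers 2317608 and 2317939 respectively.
Since 2317608 < 2317939, the first date comes first.

first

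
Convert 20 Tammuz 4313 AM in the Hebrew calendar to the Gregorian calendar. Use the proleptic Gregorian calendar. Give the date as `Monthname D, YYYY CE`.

July 20, 553 CE

Julian Day Number of the source date = 1923240.
Converting JDN 1923240 to the Gregorian calendar gives 20 July 553 CE.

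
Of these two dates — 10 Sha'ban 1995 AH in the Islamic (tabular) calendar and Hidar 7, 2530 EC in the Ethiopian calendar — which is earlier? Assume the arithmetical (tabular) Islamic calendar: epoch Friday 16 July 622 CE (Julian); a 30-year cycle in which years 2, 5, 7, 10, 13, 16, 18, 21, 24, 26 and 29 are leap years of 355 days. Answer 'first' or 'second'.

Converting both to JDN: 2655263 vs 2648004; the smaller is the second.

second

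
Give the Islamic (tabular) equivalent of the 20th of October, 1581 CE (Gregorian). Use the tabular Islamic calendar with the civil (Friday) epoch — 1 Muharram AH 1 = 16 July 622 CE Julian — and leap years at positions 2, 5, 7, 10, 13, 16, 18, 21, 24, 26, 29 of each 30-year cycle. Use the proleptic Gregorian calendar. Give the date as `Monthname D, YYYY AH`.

Ramadan 12, 989 AH

Julian Day Number of the source date = 2298801.
Converting JDN 2298801 to the tabular Islamic calendar gives 12 Ramadan 989 AH.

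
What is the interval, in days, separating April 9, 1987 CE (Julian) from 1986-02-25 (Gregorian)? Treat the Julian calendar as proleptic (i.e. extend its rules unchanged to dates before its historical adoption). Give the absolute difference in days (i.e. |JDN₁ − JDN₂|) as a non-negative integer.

421

First date → JDN 2446908; second date → JDN 2446487.
The interval is |2446908 − 2446487| = 421 days.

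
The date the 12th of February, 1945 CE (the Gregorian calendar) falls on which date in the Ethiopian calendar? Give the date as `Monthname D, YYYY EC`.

Yekatit 5, 1937 EC

Julian Day Number of the source date = 2431499.
Converting JDN 2431499 to the Ethiopian calendar gives 5 Yekatit 1937 EC.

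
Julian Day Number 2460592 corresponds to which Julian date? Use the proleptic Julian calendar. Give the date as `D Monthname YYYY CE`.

The Gregorian equivalent of JDN 2460592 is 8 October 2024.
In the Julian calendar that day is 25 September 2024 CE.

25 September 2024 CE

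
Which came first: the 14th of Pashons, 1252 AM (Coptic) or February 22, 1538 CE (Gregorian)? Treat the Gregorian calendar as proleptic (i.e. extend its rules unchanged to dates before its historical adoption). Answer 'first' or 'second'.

The two dates have Julian Day Numbers 2282211 and 2282855 respectively.
Since 2282211 < 2282855, the first date comes first.

first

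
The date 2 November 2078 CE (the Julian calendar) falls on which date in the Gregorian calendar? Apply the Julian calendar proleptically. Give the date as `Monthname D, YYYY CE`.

November 15, 2078 CE

At this point the Julian calendar is 13 days behind the Gregorian.
2 November 2078 Julian + 13 days → 15 November 2078 Gregorian.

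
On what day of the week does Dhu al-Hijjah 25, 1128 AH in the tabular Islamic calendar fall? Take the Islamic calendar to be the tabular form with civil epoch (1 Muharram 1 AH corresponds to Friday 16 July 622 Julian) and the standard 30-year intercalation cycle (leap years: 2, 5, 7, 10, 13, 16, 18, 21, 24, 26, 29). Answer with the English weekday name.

This is JDN 2348160 (10 December 1716 Gregorian).
JDN 2348160 mod 7 = 3, and JDN 0 was a Monday, so this is a Thursday.

Thursday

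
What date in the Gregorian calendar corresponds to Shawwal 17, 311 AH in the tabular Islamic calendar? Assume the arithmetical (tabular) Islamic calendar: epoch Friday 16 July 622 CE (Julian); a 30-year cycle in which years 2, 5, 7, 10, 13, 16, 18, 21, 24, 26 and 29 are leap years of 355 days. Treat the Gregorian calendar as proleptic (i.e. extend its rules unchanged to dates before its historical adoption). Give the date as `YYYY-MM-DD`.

Both dates share Julian Day Number 2058576; in the Gregorian calendar that is 2 February 924 CE.

0924-02-02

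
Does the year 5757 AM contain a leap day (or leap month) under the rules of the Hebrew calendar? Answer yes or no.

yes

Hebrew year 5757 is year 19 of its 19-year Metonic cycle; leap years are at positions 3, 6, 8, 11, 14, 17, 19, so it is a leap year (13 months).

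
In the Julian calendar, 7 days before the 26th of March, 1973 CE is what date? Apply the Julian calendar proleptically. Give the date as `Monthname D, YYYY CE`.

JDN of the 26th of March, 1973 CE = 2441781.
2441781 − 7 = 2441774.
JDN 2441774 in the Julian calendar is March 19, 1973 CE.

March 19, 1973 CE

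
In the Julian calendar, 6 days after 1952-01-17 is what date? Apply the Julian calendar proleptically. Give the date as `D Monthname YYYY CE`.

The starting date is JDN 2434042; 2434042 + 6 = 2434048.
JDN 2434048 corresponds to 23 January 1952 CE.

23 January 1952 CE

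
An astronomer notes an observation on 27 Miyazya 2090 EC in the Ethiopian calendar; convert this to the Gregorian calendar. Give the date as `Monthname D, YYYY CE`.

Julian Day Number of the source date = 2487464.
Converting JDN 2487464 to the Gregorian calendar gives 5 May 2098 CE.

May 5, 2098 CE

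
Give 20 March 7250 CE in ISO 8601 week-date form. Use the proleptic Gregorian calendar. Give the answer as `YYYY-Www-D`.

7250-W11-7

The weekday is Sunday (ISO weekday 7).
That Sunday belongs to ISO week 11 of ISO year 7250.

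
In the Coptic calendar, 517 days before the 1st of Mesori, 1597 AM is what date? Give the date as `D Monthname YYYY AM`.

29 Meshir 1596 AM

Counting 517 days back from JDN 2408299 reaches JDN 2407782, which is 29 Meshir 1596 AM.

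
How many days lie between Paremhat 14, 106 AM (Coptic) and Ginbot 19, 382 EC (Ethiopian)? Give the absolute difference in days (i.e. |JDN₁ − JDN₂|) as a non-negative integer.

65

JDN of the first date = 1863574.
JDN of the second date = 1863639.
|1863639 − 1863574| = 65.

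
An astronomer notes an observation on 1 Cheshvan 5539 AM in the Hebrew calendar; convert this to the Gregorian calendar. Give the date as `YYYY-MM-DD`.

Julian Day Number of the source date = 2370756.
Converting JDN 2370756 to the Gregorian calendar gives 22 October 1778 CE.

1778-10-22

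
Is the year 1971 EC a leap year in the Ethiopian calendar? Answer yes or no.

1971 mod 4 = 3; in the Ethiopian calendar a year is leap when year mod 4 = 3, so it is a leap year.

yes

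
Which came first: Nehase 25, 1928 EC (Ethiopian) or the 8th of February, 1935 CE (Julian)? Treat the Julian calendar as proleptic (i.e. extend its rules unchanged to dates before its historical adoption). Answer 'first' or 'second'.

second

First date → JDN 2428412; second date → JDN 2427855.
JDN 2427855 < JDN 2428412, so the second date is earlier.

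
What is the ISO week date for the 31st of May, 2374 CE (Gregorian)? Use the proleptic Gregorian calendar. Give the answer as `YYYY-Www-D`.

2374-W22-5

The weekday is Friday (ISO weekday 5).
That Friday belongs to ISO week 22 of ISO year 2374.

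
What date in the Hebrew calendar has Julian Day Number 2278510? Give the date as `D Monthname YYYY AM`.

8 Nisan 5286 AM

JDN 2278510 is 1 April 1526 in the proleptic Gregorian calendar.
In the Hebrew calendar that day is 8 Nisan 5286 AM.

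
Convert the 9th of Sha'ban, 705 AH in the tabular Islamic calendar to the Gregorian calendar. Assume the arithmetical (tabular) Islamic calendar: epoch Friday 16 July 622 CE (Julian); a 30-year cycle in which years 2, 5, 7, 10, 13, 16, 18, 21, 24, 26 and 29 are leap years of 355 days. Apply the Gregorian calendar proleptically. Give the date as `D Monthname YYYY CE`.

Julian Day Number of the source date = 2198129.
Converting JDN 2198129 to the Gregorian calendar gives 4 March 1306 CE.

4 March 1306 CE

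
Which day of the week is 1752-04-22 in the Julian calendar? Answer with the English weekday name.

This is JDN 2361088 (3 May 1752 Gregorian).
Since JDN mod 7 = 2 (0 = Monday), the day is Wednesday.

Wednesday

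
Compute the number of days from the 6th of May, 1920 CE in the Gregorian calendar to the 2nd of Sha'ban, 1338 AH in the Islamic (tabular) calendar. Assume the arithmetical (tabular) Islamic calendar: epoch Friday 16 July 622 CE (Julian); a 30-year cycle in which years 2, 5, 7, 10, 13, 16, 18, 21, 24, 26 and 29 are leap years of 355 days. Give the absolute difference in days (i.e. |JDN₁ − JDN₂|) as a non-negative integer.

15

First date → JDN 2422451; second date → JDN 2422436.
The interval is |2422451 − 2422436| = 15 days.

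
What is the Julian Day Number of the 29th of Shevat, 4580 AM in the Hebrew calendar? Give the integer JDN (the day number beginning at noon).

2020611

In the proleptic Gregorian calendar the same day is 22 February 820.
JDN 2451545 is 1 January 2000 CE (Gregorian); the target day is −430934 days from there, so JDN = 2020611.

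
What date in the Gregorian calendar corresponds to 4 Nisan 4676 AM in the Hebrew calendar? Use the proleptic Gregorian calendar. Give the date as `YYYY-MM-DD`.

0916-03-15

Julian Day Number of the source date = 2055696.
Converting JDN 2055696 to the Gregorian calendar gives 15 March 916 CE.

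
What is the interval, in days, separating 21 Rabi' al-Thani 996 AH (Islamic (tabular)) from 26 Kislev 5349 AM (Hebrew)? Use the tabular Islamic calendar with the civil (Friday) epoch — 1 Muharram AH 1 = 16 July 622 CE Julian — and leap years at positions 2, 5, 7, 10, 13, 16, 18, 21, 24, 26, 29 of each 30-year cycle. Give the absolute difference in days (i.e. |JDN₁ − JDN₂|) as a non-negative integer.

270

JDN of the first date = 2301144.
JDN of the second date = 2301414.
|2301414 − 2301144| = 270.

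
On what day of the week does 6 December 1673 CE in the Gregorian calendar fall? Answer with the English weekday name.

Wednesday

JDN 2332451 mod 7 = 2, and JDN 0 was a Monday, so this is a Wednesday.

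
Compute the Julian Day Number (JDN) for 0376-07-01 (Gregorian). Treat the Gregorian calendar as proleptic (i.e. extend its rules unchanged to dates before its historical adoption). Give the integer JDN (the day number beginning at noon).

1858573

JDN 2451545 is 1 January 2000 CE (Gregorian); the target day is −592972 days from there, so JDN = 1858573.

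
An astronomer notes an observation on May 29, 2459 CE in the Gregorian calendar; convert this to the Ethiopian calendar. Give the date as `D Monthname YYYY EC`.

18 Ginbot 2451 EC

Julian Day Number of the source date = 2619340.
Converting JDN 2619340 to the Ethiopian calendar gives 18 Ginbot 2451 EC.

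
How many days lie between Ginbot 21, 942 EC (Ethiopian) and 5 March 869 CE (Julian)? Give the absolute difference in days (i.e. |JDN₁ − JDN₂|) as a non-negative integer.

JDN of the first date = 2068181.
JDN of the second date = 2038524.
|2038524 − 2068181| = 29657.

29657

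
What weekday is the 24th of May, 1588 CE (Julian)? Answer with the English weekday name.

This is JDN 2301219 (3 June 1588 Gregorian).
2301219 ≡ 4 (mod 7); counting from Monday = 0 gives Friday.

Friday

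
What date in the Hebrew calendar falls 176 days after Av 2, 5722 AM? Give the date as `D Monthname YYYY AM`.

29 Tevet 5723 AM

JDN of Av 2, 5722 AM = 2437879.
2437879 + 176 = 2438055.
JDN 2438055 in the Hebrew calendar is 29 Tevet 5723 AM.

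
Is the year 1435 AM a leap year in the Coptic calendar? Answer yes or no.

1435 mod 4 = 3; in the Coptic calendar a year is leap when year mod 4 = 3, so it is a leap year.

yes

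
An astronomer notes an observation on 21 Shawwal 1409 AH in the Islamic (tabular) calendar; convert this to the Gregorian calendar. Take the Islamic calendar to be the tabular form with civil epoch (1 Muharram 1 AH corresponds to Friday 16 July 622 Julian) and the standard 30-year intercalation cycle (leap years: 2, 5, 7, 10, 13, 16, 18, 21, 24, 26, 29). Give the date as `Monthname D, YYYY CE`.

Both dates share Julian Day Number 2447674; in the Gregorian calendar that is 27 May 1989 CE.

May 27, 1989 CE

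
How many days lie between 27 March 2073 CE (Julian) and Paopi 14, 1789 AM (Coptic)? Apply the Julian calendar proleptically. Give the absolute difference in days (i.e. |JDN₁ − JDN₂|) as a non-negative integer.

First date → JDN 2478307; second date → JDN 2478140.
The interval is |2478307 − 2478140| = 167 days.

167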